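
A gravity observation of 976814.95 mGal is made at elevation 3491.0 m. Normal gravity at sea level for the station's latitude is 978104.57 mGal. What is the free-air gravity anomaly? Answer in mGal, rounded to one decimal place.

Free-air correction = 0.3086 × 3491.0 = 1077.32 mGal
Free-air anomaly = 976814.95 − 978104.57 + (1077.32) = -212.30 mGal

-212.3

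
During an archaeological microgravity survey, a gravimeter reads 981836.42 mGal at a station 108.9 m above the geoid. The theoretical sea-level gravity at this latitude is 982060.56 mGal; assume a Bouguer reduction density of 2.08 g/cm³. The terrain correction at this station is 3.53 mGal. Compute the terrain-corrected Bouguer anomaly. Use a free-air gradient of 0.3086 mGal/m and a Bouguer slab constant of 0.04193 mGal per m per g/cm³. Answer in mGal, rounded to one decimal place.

Free-air correction = 0.3086 × 108.9 = 33.61 mGal
Free-air anomaly = 981836.42 − 982060.56 + (33.61) = -190.53 mGal
Bouguer slab correction = 0.04193 × 2.08 × 108.9 = 9.50 mGal
Simple Bouguer anomaly = -190.53 − (9.50) = -200.03 mGal
Complete Bouguer anomaly = -200.03 + 3.53 = -196.50 mGal

-196.5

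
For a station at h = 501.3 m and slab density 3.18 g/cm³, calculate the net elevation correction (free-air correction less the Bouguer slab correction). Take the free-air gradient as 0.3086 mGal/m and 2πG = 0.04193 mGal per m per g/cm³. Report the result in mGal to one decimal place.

87.9

Combined gradient = 0.3086 − 0.04193 × 3.18 = 0.1752626 mGal/m
Combined elevation correction = 0.1752626 × 501.3 = 87.9 mGal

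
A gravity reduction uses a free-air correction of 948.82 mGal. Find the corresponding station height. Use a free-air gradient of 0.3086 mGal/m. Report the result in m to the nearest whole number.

3075

h = 948.82 / 0.3086 = 3074.59 m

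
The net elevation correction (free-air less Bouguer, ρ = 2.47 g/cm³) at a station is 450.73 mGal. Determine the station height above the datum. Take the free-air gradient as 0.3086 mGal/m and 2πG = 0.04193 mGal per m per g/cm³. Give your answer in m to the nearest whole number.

2198

Combined gradient = 0.3086 − 0.04193 × 2.47 = 0.2050329 mGal/m
h = 450.73 / 0.2050329 = 2198.33 m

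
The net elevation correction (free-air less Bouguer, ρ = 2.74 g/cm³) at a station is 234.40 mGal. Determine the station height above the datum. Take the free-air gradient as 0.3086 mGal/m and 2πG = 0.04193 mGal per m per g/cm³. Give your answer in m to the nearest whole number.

Combined gradient = 0.3086 − 0.04193 × 2.74 = 0.1937118 mGal/m
h = 234.40 / 0.1937118 = 1210.05 m

1210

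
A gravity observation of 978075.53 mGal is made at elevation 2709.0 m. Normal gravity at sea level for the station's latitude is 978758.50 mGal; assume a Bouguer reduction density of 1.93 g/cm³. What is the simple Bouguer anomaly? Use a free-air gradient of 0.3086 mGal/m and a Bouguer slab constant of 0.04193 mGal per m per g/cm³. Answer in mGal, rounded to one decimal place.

-66.2

Free-air correction = 0.3086 × 2709.0 = 836.00 mGal
Free-air anomaly = 978075.53 − 978758.50 + (836.00) = 153.03 mGal
Bouguer slab correction = 0.04193 × 1.93 × 2709.0 = 219.23 mGal
Simple Bouguer anomaly = 153.03 − (219.23) = -66.20 mGal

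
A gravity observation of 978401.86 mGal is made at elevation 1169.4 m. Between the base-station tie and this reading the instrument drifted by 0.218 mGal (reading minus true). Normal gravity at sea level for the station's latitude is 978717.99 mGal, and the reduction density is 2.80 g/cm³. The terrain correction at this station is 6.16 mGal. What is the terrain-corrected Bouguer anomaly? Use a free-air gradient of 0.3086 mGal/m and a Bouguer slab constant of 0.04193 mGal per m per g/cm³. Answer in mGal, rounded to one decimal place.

-86.6

Drift-corrected reading = 978401.86 − (0.218) = 978401.642 mGal
Free-air correction = 0.3086 × 1169.4 = 360.88 mGal
Free-air anomaly = 978401.642 − 978717.99 + (360.88) = 44.532 mGal
Bouguer slab correction = 0.04193 × 2.80 × 1169.4 = 137.29 mGal
Simple Bouguer anomaly = 44.532 − (137.29) = -92.758 mGal
Complete Bouguer anomaly = -92.758 + 6.16 = -86.598 mGal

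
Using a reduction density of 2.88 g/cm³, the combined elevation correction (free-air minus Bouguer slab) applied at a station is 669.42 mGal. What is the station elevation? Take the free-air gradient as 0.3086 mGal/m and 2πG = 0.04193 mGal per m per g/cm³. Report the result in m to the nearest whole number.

Combined gradient = 0.3086 − 0.04193 × 2.88 = 0.1878416 mGal/m
h = 669.42 / 0.1878416 = 3563.75 m

3564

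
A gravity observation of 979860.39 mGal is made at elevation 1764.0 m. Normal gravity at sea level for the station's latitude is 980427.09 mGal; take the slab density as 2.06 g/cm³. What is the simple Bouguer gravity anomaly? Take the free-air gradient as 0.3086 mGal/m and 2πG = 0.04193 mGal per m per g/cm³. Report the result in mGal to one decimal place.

-174.7

Free-air correction = 0.3086 × 1764.0 = 544.37 mGal
Free-air anomaly = 979860.39 − 980427.09 + (544.37) = -22.33 mGal
Bouguer slab correction = 0.04193 × 2.06 × 1764.0 = 152.37 mGal
Simple Bouguer anomaly = -22.33 − (152.37) = -174.70 mGal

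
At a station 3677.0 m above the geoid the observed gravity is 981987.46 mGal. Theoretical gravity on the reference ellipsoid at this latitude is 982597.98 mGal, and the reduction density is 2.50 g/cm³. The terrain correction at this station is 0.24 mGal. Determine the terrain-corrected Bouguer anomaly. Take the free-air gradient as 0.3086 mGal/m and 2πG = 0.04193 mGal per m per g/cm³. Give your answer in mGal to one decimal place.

Free-air correction = 0.3086 × 3677.0 = 1134.72 mGal
Free-air anomaly = 981987.46 − 982597.98 + (1134.72) = 524.20 mGal
Bouguer slab correction = 0.04193 × 2.50 × 3677.0 = 385.44 mGal
Simple Bouguer anomaly = 524.20 − (385.44) = 138.76 mGal
Complete Bouguer anomaly = 138.76 + 0.24 = 139.00 mGal

139.0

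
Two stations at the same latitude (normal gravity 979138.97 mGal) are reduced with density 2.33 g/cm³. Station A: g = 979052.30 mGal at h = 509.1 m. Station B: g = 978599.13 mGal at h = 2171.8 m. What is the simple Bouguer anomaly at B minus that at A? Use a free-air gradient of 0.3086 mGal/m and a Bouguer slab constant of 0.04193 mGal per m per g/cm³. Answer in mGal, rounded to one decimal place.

-102.5

Δg_SB(A) = 979052.30 − 979138.97 + 0.3086×509.1 − 0.04193×2.33×509.1 = 20.70 mGal
Δg_SB(B) = 978599.13 − 979138.97 + 0.3086×2171.8 − 0.04193×2.33×2171.8 = -81.80 mGal
Difference = -81.80 − (20.70) = -102.50 mGal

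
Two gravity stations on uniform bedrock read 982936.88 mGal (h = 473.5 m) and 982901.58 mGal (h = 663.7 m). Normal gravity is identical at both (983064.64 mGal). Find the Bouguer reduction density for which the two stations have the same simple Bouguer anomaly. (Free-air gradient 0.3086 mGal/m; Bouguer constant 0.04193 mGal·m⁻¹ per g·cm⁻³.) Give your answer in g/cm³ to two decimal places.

2.93

Δg_obs = 982901.58 − 982936.88 = -35.30 mGal over Δh = 663.7 − 473.5 = 190.2 m
Equal Bouguer anomalies ⇒ Δg_obs + (0.3086 − 0.04193ρ)·Δh = 0
0.3086 − 0.04193ρ = −Δg_obs/Δh = 0.18559
ρ = (0.3086 − 0.18559) / 0.04193 = 2.93 g/cm³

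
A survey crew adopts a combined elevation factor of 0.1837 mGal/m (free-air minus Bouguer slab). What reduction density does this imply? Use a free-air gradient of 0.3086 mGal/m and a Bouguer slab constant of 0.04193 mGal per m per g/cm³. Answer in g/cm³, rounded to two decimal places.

2.98

0.1837 = 0.3086 − 0.04193 × ρ
ρ = (0.3086 − 0.1837) / 0.04193 = 2.98 g/cm³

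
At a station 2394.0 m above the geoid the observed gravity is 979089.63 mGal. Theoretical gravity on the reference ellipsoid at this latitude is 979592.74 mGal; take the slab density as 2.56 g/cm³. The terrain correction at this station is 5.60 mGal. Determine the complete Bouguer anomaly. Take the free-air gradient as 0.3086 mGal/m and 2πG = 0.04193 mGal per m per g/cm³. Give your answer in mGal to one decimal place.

-15.7

Free-air correction = 0.3086 × 2394.0 = 738.79 mGal
Free-air anomaly = 979089.63 − 979592.74 + (738.79) = 235.68 mGal
Bouguer slab correction = 0.04193 × 2.56 × 2394.0 = 256.97 mGal
Simple Bouguer anomaly = 235.68 − (256.97) = -21.29 mGal
Complete Bouguer anomaly = -21.29 + 5.60 = -15.69 mGal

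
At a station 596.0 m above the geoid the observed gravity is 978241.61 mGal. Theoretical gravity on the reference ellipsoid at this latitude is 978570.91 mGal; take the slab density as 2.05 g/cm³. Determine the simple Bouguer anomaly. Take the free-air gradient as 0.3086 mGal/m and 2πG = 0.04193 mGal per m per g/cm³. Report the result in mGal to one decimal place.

Free-air correction = 0.3086 × 596.0 = 183.93 mGal
Free-air anomaly = 978241.61 − 978570.91 + (183.93) = -145.37 mGal
Bouguer slab correction = 0.04193 × 2.05 × 596.0 = 51.23 mGal
Simple Bouguer anomaly = -145.37 − (51.23) = -196.60 mGal

-196.6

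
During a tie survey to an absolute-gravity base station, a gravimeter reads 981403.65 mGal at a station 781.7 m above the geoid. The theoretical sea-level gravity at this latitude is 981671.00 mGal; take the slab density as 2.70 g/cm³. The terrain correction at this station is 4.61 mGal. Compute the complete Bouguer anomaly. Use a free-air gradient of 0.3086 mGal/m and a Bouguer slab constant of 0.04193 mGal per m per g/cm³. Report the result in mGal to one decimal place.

Free-air correction = 0.3086 × 781.7 = 241.23 mGal
Free-air anomaly = 981403.65 − 981671.00 + (241.23) = -26.12 mGal
Bouguer slab correction = 0.04193 × 2.70 × 781.7 = 88.50 mGal
Simple Bouguer anomaly = -26.12 − (88.50) = -114.62 mGal
Complete Bouguer anomaly = -114.62 + 4.61 = -110.01 mGal

-110.0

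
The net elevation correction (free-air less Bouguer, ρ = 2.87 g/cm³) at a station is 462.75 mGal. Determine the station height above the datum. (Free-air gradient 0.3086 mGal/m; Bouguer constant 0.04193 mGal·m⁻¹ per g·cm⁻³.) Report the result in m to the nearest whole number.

Combined gradient = 0.3086 − 0.04193 × 2.87 = 0.1882609 mGal/m
h = 462.75 / 0.1882609 = 2458.03 m

2458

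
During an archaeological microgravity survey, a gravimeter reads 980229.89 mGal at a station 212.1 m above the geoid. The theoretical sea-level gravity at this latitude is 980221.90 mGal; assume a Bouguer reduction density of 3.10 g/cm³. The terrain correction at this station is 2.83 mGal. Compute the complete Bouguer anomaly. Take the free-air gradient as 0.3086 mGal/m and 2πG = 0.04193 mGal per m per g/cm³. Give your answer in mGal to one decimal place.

48.7

Free-air correction = 0.3086 × 212.1 = 65.45 mGal
Free-air anomaly = 980229.89 − 980221.90 + (65.45) = 73.44 mGal
Bouguer slab correction = 0.04193 × 3.10 × 212.1 = 27.57 mGal
Simple Bouguer anomaly = 73.44 − (27.57) = 45.87 mGal
Complete Bouguer anomaly = 45.87 + 2.83 = 48.70 mGal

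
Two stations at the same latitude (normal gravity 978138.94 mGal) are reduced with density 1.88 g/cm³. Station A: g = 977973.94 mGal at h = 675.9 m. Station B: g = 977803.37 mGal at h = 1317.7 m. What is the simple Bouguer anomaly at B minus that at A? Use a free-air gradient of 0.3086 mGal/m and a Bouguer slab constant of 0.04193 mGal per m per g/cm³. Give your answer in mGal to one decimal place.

-23.1

Δg_SB(A) = 977973.94 − 978138.94 + 0.3086×675.9 − 0.04193×1.88×675.9 = -9.70 mGal
Δg_SB(B) = 977803.37 − 978138.94 + 0.3086×1317.7 − 0.04193×1.88×1317.7 = -32.80 mGal
Difference = -32.80 − (-9.70) = -23.10 mGal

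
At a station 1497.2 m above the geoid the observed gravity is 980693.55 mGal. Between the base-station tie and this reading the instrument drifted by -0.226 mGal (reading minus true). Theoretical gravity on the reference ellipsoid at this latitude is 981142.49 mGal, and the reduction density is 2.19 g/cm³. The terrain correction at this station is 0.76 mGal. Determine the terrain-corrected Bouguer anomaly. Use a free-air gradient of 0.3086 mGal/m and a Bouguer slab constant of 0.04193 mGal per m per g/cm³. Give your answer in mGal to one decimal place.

Drift-corrected reading = 980693.55 − (-0.226) = 980693.776 mGal
Free-air correction = 0.3086 × 1497.2 = 462.04 mGal
Free-air anomaly = 980693.776 − 981142.49 + (462.04) = 13.326 mGal
Bouguer slab correction = 0.04193 × 2.19 × 1497.2 = 137.48 mGal
Simple Bouguer anomaly = 13.326 − (137.48) = -124.154 mGal
Complete Bouguer anomaly = -124.154 + 0.76 = -123.394 mGal

-123.4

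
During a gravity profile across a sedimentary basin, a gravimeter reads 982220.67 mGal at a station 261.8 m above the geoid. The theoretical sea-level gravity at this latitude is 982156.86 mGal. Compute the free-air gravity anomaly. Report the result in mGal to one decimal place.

144.6

Free-air correction = 0.3086 × 261.8 = 80.79 mGal
Free-air anomaly = 982220.67 − 982156.86 + (80.79) = 144.60 mGal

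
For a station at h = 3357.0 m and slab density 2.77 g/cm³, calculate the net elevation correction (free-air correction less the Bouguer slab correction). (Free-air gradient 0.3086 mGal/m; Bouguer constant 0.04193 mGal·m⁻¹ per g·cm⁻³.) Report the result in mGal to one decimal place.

646.1

Combined gradient = 0.3086 − 0.04193 × 2.77 = 0.1924539 mGal/m
Combined elevation correction = 0.1924539 × 3357.0 = 646.1 mGal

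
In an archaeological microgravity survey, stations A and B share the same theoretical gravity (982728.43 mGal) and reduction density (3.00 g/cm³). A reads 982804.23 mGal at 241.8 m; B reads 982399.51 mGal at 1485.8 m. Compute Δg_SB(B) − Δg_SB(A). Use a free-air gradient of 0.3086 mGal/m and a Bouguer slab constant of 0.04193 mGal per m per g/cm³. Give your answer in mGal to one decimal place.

-177.3

Δg_SB(A) = 982804.23 − 982728.43 + 0.3086×241.8 − 0.04193×3.00×241.8 = 120.00 mGal
Δg_SB(B) = 982399.51 − 982728.43 + 0.3086×1485.8 − 0.04193×3.00×1485.8 = -57.30 mGal
Difference = -57.30 − (120.00) = -177.30 mGal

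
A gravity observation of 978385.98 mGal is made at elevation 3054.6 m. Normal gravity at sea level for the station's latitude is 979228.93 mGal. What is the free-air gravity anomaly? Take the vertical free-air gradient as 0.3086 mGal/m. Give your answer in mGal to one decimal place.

Free-air correction = 0.3086 × 3054.6 = 942.65 mGal
Free-air anomaly = 978385.98 − 979228.93 + (942.65) = 99.70 mGal

99.7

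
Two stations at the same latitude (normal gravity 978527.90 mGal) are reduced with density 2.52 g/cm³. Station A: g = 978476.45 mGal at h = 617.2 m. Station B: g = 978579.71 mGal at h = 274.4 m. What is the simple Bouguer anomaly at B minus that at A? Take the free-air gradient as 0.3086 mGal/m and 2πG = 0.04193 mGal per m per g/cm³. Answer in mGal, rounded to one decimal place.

Δg_SB(A) = 978476.45 − 978527.90 + 0.3086×617.2 − 0.04193×2.52×617.2 = 73.80 mGal
Δg_SB(B) = 978579.71 − 978527.90 + 0.3086×274.4 − 0.04193×2.52×274.4 = 107.50 mGal
Difference = 107.50 − (73.80) = 33.70 mGal

33.7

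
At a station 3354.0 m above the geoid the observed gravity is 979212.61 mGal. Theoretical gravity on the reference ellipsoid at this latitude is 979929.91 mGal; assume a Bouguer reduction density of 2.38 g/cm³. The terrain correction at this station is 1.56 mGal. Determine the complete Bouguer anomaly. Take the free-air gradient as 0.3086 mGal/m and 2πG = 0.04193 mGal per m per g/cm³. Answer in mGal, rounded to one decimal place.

-15.4

Free-air correction = 0.3086 × 3354.0 = 1035.04 mGal
Free-air anomaly = 979212.61 − 979929.91 + (1035.04) = 317.74 mGal
Bouguer slab correction = 0.04193 × 2.38 × 3354.0 = 334.71 mGal
Simple Bouguer anomaly = 317.74 − (334.71) = -16.97 mGal
Complete Bouguer anomaly = -16.97 + 1.56 = -15.41 mGal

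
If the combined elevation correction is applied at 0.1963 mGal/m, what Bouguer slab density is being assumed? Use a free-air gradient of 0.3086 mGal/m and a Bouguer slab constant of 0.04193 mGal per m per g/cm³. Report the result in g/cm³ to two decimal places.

2.68

0.1963 = 0.3086 − 0.04193 × ρ
ρ = (0.3086 − 0.1963) / 0.04193 = 2.68 g/cm³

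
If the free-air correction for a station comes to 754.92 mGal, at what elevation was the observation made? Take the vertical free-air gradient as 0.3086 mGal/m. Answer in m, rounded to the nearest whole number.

h = 754.92 / 0.3086 = 2446.27 m

2446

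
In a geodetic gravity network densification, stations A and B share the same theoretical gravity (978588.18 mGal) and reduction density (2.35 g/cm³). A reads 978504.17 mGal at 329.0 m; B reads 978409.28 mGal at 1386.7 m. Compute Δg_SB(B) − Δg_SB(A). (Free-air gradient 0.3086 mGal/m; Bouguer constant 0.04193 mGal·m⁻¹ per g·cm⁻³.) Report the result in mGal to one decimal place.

Δg_SB(A) = 978504.17 − 978588.18 + 0.3086×329.0 − 0.04193×2.35×329.0 = -14.90 mGal
Δg_SB(B) = 978409.28 − 978588.18 + 0.3086×1386.7 − 0.04193×2.35×1386.7 = 112.40 mGal
Difference = 112.40 − (-14.90) = 127.30 mGal

127.3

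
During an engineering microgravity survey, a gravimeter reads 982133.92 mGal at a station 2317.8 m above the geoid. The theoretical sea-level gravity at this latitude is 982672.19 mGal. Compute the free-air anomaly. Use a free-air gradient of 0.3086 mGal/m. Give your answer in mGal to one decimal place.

Free-air correction = 0.3086 × 2317.8 = 715.27 mGal
Free-air anomaly = 982133.92 − 982672.19 + (715.27) = 177.00 mGal

177.0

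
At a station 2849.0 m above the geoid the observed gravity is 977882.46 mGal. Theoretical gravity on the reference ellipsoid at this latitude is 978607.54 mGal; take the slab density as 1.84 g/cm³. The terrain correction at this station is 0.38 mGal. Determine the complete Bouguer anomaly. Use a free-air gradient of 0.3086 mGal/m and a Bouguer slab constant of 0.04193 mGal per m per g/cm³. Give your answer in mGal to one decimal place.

Free-air correction = 0.3086 × 2849.0 = 879.20 mGal
Free-air anomaly = 977882.46 − 978607.54 + (879.20) = 154.12 mGal
Bouguer slab correction = 0.04193 × 1.84 × 2849.0 = 219.80 mGal
Simple Bouguer anomaly = 154.12 − (219.80) = -65.68 mGal
Complete Bouguer anomaly = -65.68 + 0.38 = -65.30 mGal

-65.3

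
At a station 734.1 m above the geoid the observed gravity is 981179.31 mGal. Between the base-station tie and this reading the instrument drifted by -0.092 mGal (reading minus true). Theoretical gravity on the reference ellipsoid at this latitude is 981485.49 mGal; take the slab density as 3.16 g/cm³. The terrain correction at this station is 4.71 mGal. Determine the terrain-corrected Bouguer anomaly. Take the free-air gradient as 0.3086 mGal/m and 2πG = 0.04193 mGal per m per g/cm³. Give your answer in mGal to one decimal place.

-172.1

Drift-corrected reading = 981179.31 − (-0.092) = 981179.402 mGal
Free-air correction = 0.3086 × 734.1 = 226.54 mGal
Free-air anomaly = 981179.402 − 981485.49 + (226.54) = -79.548 mGal
Bouguer slab correction = 0.04193 × 3.16 × 734.1 = 97.27 mGal
Simple Bouguer anomaly = -79.548 − (97.27) = -176.818 mGal
Complete Bouguer anomaly = -176.818 + 4.71 = -172.108 mGal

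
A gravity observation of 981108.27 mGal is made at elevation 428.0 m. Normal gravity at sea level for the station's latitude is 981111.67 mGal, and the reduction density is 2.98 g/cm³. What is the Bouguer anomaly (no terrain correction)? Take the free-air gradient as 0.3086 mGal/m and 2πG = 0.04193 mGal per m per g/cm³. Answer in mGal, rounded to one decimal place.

75.2

Free-air correction = 0.3086 × 428.0 = 132.08 mGal
Free-air anomaly = 981108.27 − 981111.67 + (132.08) = 128.68 mGal
Bouguer slab correction = 0.04193 × 2.98 × 428.0 = 53.48 mGal
Simple Bouguer anomaly = 128.68 − (53.48) = 75.20 mGal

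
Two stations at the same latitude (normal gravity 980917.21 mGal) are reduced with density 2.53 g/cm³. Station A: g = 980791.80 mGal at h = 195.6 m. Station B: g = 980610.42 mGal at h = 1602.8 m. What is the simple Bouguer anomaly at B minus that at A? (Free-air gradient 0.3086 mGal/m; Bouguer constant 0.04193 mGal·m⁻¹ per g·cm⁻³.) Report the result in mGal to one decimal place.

103.6

Δg_SB(A) = 980791.80 − 980917.21 + 0.3086×195.6 − 0.04193×2.53×195.6 = -85.80 mGal
Δg_SB(B) = 980610.42 − 980917.21 + 0.3086×1602.8 − 0.04193×2.53×1602.8 = 17.80 mGal
Difference = 17.80 − (-85.80) = 103.60 mGal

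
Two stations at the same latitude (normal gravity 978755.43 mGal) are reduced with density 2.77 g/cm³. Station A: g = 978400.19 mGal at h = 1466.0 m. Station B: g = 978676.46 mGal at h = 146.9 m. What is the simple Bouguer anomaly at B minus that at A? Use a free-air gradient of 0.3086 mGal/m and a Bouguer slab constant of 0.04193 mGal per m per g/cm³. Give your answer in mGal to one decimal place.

Δg_SB(A) = 978400.19 − 978755.43 + 0.3086×1466.0 − 0.04193×2.77×1466.0 = -73.10 mGal
Δg_SB(B) = 978676.46 − 978755.43 + 0.3086×146.9 − 0.04193×2.77×146.9 = -50.70 mGal
Difference = -50.70 − (-73.10) = 22.40 mGal

22.4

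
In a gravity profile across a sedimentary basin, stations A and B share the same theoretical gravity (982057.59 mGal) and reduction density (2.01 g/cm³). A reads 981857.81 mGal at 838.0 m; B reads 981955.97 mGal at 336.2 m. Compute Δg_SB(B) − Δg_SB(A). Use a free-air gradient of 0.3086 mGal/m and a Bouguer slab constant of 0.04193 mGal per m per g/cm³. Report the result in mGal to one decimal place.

-14.4

Δg_SB(A) = 981857.81 − 982057.59 + 0.3086×838.0 − 0.04193×2.01×838.0 = -11.80 mGal
Δg_SB(B) = 981955.97 − 982057.59 + 0.3086×336.2 − 0.04193×2.01×336.2 = -26.20 mGal
Difference = -26.20 − (-11.80) = -14.40 mGal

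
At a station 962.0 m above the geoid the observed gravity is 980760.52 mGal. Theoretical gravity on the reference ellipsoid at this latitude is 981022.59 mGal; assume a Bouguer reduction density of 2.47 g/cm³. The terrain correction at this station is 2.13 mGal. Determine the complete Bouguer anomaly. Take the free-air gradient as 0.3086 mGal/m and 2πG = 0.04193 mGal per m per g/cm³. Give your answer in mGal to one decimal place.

Free-air correction = 0.3086 × 962.0 = 296.87 mGal
Free-air anomaly = 980760.52 − 981022.59 + (296.87) = 34.80 mGal
Bouguer slab correction = 0.04193 × 2.47 × 962.0 = 99.63 mGal
Simple Bouguer anomaly = 34.80 − (99.63) = -64.83 mGal
Complete Bouguer anomaly = -64.83 + 2.13 = -62.70 mGal

-62.7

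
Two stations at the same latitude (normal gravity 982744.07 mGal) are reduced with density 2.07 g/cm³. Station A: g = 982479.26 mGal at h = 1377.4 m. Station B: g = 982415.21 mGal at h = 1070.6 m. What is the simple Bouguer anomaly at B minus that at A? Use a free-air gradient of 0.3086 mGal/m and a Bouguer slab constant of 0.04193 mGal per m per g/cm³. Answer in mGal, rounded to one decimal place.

Δg_SB(A) = 982479.26 − 982744.07 + 0.3086×1377.4 − 0.04193×2.07×1377.4 = 40.70 mGal
Δg_SB(B) = 982415.21 − 982744.07 + 0.3086×1070.6 − 0.04193×2.07×1070.6 = -91.40 mGal
Difference = -91.40 − (40.70) = -132.10 mGal

-132.1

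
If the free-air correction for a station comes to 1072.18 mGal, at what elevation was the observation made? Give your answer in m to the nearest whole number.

3474

h = 1072.18 / 0.3086 = 3474.34 m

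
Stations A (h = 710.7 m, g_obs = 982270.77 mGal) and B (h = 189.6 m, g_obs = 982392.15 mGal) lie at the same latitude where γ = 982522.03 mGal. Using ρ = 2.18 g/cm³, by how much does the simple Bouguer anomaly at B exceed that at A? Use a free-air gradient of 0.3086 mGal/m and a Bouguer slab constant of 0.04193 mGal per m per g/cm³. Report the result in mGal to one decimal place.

Δg_SB(A) = 982270.77 − 982522.03 + 0.3086×710.7 − 0.04193×2.18×710.7 = -96.90 mGal
Δg_SB(B) = 982392.15 − 982522.03 + 0.3086×189.6 − 0.04193×2.18×189.6 = -88.70 mGal
Difference = -88.70 − (-96.90) = 8.20 mGal

8.2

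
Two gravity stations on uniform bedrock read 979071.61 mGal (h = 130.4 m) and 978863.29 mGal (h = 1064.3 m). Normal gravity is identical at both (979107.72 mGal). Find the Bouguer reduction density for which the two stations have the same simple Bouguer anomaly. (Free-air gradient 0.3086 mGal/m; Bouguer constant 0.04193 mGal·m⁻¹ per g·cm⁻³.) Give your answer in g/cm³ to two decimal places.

Δg_obs = 978863.29 − 979071.61 = -208.32 mGal over Δh = 1064.3 − 130.4 = 933.9 m
Equal Bouguer anomalies ⇒ Δg_obs + (0.3086 − 0.04193ρ)·Δh = 0
0.3086 − 0.04193ρ = −Δg_obs/Δh = 0.22306
ρ = (0.3086 − 0.22306) / 0.04193 = 2.04 g/cm³

2.04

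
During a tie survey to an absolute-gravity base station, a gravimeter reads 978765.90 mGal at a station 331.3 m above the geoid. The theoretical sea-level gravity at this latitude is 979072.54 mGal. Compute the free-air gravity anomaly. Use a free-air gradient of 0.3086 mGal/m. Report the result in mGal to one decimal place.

Free-air correction = 0.3086 × 331.3 = 102.24 mGal
Free-air anomaly = 978765.90 − 979072.54 + (102.24) = -204.40 mGal

-204.4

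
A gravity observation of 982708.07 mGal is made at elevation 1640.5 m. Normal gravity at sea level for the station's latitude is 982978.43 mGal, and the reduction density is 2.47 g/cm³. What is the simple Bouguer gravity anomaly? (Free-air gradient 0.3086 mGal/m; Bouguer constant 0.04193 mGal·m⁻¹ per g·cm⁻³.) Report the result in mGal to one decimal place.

66.0

Free-air correction = 0.3086 × 1640.5 = 506.26 mGal
Free-air anomaly = 982708.07 − 982978.43 + (506.26) = 235.90 mGal
Bouguer slab correction = 0.04193 × 2.47 × 1640.5 = 169.90 mGal
Simple Bouguer anomaly = 235.90 − (169.90) = 66.00 mGal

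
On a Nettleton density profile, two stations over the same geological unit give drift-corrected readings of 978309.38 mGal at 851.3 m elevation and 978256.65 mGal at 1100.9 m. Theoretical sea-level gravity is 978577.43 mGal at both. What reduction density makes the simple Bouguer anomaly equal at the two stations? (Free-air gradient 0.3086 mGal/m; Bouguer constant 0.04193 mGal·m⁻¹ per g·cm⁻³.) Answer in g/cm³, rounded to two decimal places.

2.32

Δg_obs = 978256.65 − 978309.38 = -52.73 mGal over Δh = 1100.9 − 851.3 = 249.6 m
Equal Bouguer anomalies ⇒ Δg_obs + (0.3086 − 0.04193ρ)·Δh = 0
0.3086 − 0.04193ρ = −Δg_obs/Δh = 0.21126
ρ = (0.3086 − 0.21126) / 0.04193 = 2.32 g/cm³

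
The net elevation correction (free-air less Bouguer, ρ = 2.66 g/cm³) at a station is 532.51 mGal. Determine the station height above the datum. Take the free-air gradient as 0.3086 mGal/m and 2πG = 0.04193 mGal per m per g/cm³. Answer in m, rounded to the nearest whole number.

2702

Combined gradient = 0.3086 − 0.04193 × 2.66 = 0.1970662 mGal/m
h = 532.51 / 0.1970662 = 2702.19 m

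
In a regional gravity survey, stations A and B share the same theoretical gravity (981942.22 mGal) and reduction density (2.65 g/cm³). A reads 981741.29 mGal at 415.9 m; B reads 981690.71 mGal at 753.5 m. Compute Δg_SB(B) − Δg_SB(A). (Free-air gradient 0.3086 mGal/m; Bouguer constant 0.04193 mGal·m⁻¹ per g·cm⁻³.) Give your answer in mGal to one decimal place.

16.1

Δg_SB(A) = 981741.29 − 981942.22 + 0.3086×415.9 − 0.04193×2.65×415.9 = -118.80 mGal
Δg_SB(B) = 981690.71 − 981942.22 + 0.3086×753.5 − 0.04193×2.65×753.5 = -102.70 mGal
Difference = -102.70 − (-118.80) = 16.10 mGal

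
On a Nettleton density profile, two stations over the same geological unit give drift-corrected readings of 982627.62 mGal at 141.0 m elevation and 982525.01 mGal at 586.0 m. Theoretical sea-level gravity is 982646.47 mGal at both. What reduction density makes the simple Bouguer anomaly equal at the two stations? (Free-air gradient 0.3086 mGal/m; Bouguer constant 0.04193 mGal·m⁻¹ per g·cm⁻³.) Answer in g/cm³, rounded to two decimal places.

Δg_obs = 982525.01 − 982627.62 = -102.61 mGal over Δh = 586.0 − 141.0 = 445.0 m
Equal Bouguer anomalies ⇒ Δg_obs + (0.3086 − 0.04193ρ)·Δh = 0
0.3086 − 0.04193ρ = −Δg_obs/Δh = 0.23058
ρ = (0.3086 − 0.23058) / 0.04193 = 1.86 g/cm³

1.86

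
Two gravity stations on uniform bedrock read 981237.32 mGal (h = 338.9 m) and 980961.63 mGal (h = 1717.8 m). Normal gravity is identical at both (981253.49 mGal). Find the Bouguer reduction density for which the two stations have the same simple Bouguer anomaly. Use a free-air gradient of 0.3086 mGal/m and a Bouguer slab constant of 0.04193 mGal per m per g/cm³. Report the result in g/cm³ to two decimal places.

2.59

Δg_obs = 980961.63 − 981237.32 = -275.69 mGal over Δh = 1717.8 − 338.9 = 1378.9 m
Equal Bouguer anomalies ⇒ Δg_obs + (0.3086 − 0.04193ρ)·Δh = 0
0.3086 − 0.04193ρ = −Δg_obs/Δh = 0.19993
ρ = (0.3086 − 0.19993) / 0.04193 = 2.59 g/cm³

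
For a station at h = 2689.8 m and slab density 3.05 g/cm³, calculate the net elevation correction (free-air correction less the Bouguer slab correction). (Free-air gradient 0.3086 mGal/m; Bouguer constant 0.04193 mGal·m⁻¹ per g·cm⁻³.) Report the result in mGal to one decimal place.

486.1

Combined gradient = 0.3086 − 0.04193 × 3.05 = 0.1807135 mGal/m
Combined elevation correction = 0.1807135 × 2689.8 = 486.1 mGal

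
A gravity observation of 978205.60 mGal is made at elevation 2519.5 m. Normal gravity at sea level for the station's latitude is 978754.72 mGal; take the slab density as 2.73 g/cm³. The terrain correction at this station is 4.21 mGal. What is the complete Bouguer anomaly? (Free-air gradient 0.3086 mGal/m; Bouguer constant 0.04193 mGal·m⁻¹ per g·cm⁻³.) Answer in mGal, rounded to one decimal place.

Free-air correction = 0.3086 × 2519.5 = 777.52 mGal
Free-air anomaly = 978205.60 − 978754.72 + (777.52) = 228.40 mGal
Bouguer slab correction = 0.04193 × 2.73 × 2519.5 = 288.40 mGal
Simple Bouguer anomaly = 228.40 − (288.40) = -60.00 mGal
Complete Bouguer anomaly = -60.00 + 4.21 = -55.79 mGal

-55.8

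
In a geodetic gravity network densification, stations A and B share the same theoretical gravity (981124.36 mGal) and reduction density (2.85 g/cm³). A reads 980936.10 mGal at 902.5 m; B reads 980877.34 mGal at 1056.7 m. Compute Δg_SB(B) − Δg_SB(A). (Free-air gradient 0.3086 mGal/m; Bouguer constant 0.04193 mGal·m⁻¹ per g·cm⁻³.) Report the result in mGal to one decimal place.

-29.6

Δg_SB(A) = 980936.10 − 981124.36 + 0.3086×902.5 − 0.04193×2.85×902.5 = -17.60 mGal
Δg_SB(B) = 980877.34 − 981124.36 + 0.3086×1056.7 − 0.04193×2.85×1056.7 = -47.20 mGal
Difference = -47.20 − (-17.60) = -29.60 mGal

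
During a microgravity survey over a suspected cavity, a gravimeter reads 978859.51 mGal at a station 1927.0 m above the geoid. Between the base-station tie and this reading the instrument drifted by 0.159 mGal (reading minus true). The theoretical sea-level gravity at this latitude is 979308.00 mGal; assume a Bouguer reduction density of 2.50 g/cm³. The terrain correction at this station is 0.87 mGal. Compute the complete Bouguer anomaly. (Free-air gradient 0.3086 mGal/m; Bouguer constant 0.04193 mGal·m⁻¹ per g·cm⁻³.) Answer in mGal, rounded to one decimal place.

-55.1

Drift-corrected reading = 978859.51 − (0.159) = 978859.351 mGal
Free-air correction = 0.3086 × 1927.0 = 594.67 mGal
Free-air anomaly = 978859.351 − 979308.00 + (594.67) = 146.021 mGal
Bouguer slab correction = 0.04193 × 2.50 × 1927.0 = 202.00 mGal
Simple Bouguer anomaly = 146.021 − (202.00) = -55.979 mGal
Complete Bouguer anomaly = -55.979 + 0.87 = -55.109 mGal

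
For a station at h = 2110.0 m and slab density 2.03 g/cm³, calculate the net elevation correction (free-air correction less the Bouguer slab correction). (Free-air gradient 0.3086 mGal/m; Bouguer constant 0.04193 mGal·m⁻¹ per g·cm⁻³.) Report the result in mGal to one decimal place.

Combined gradient = 0.3086 − 0.04193 × 2.03 = 0.2234821 mGal/m
Combined elevation correction = 0.2234821 × 2110.0 = 471.5 mGal

471.5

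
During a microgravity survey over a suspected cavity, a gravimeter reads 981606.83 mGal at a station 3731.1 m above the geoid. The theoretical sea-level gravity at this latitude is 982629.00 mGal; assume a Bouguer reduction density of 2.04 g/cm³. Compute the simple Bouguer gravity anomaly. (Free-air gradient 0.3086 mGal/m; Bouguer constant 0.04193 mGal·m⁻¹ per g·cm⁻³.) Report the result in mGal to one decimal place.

-189.9

Free-air correction = 0.3086 × 3731.1 = 1151.42 mGal
Free-air anomaly = 981606.83 − 982629.00 + (1151.42) = 129.25 mGal
Bouguer slab correction = 0.04193 × 2.04 × 3731.1 = 319.15 mGal
Simple Bouguer anomaly = 129.25 − (319.15) = -189.90 mGal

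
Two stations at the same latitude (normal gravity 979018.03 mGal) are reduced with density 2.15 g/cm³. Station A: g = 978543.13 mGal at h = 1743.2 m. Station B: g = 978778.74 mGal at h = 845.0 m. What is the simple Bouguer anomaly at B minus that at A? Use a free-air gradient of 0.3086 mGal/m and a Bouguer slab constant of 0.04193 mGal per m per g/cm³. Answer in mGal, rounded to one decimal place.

Δg_SB(A) = 978543.13 − 979018.03 + 0.3086×1743.2 − 0.04193×2.15×1743.2 = -94.10 mGal
Δg_SB(B) = 978778.74 − 979018.03 + 0.3086×845.0 − 0.04193×2.15×845.0 = -54.70 mGal
Difference = -54.70 − (-94.10) = 39.40 mGal

39.4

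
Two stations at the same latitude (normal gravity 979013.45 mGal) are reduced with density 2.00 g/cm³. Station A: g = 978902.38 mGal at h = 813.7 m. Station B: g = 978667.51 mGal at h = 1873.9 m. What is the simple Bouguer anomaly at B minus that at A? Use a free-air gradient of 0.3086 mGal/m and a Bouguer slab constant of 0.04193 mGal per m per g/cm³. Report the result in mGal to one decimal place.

Δg_SB(A) = 978902.38 − 979013.45 + 0.3086×813.7 − 0.04193×2.00×813.7 = 71.80 mGal
Δg_SB(B) = 978667.51 − 979013.45 + 0.3086×1873.9 − 0.04193×2.00×1873.9 = 75.20 mGal
Difference = 75.20 − (71.80) = 3.40 mGal

3.4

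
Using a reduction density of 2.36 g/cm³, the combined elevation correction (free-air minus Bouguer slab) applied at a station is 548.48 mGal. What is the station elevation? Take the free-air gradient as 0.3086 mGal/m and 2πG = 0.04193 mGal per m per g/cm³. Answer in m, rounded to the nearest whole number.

Combined gradient = 0.3086 − 0.04193 × 2.36 = 0.2096452 mGal/m
h = 548.48 / 0.2096452 = 2616.23 m

2616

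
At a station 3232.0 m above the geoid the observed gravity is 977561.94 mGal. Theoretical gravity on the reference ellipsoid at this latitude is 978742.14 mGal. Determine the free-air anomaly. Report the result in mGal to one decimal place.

Free-air correction = 0.3086 × 3232.0 = 997.40 mGal
Free-air anomaly = 977561.94 − 978742.14 + (997.40) = -182.80 mGal

-182.8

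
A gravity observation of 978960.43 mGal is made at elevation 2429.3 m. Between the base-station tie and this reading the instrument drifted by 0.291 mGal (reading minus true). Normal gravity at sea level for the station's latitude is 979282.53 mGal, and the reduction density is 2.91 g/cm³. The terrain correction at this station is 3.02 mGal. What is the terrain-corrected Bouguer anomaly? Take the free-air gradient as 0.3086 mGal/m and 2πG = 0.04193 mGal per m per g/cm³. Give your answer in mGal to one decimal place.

Drift-corrected reading = 978960.43 − (0.291) = 978960.139 mGal
Free-air correction = 0.3086 × 2429.3 = 749.68 mGal
Free-air anomaly = 978960.139 − 979282.53 + (749.68) = 427.289 mGal
Bouguer slab correction = 0.04193 × 2.91 × 2429.3 = 296.41 mGal
Simple Bouguer anomaly = 427.289 − (296.41) = 130.879 mGal
Complete Bouguer anomaly = 130.879 + 3.02 = 133.899 mGal

133.9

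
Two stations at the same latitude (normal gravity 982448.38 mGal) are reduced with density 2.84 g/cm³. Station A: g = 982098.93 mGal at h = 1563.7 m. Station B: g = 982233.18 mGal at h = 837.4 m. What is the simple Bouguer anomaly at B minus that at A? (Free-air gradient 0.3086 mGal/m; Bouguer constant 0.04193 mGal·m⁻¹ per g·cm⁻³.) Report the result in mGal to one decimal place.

-3.4

Δg_SB(A) = 982098.93 − 982448.38 + 0.3086×1563.7 − 0.04193×2.84×1563.7 = -53.10 mGal
Δg_SB(B) = 982233.18 − 982448.38 + 0.3086×837.4 − 0.04193×2.84×837.4 = -56.50 mGal
Difference = -56.50 − (-53.10) = -3.40 mGal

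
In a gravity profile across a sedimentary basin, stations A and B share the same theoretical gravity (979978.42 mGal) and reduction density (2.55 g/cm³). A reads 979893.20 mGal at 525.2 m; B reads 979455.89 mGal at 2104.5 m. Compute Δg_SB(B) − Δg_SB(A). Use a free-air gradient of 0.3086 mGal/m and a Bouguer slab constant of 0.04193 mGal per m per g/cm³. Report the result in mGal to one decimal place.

-118.8

Δg_SB(A) = 979893.20 − 979978.42 + 0.3086×525.2 − 0.04193×2.55×525.2 = 20.70 mGal
Δg_SB(B) = 979455.89 − 979978.42 + 0.3086×2104.5 − 0.04193×2.55×2104.5 = -98.10 mGal
Difference = -98.10 − (20.70) = -118.80 mGal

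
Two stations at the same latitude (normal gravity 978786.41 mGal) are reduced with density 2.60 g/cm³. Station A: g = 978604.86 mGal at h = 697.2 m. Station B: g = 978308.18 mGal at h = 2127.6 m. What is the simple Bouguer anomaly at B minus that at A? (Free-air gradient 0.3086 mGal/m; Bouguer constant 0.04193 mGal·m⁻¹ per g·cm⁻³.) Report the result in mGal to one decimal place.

Δg_SB(A) = 978604.86 − 978786.41 + 0.3086×697.2 − 0.04193×2.60×697.2 = -42.40 mGal
Δg_SB(B) = 978308.18 − 978786.41 + 0.3086×2127.6 − 0.04193×2.60×2127.6 = -53.60 mGal
Difference = -53.60 − (-42.40) = -11.20 mGal

-11.2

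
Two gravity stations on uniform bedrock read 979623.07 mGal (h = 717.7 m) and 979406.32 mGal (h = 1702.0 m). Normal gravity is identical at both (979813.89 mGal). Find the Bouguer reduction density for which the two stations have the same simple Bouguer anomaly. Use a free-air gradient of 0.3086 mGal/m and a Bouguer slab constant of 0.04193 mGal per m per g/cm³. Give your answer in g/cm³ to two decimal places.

2.11

Δg_obs = 979406.32 − 979623.07 = -216.75 mGal over Δh = 1702.0 − 717.7 = 984.3 m
Equal Bouguer anomalies ⇒ Δg_obs + (0.3086 − 0.04193ρ)·Δh = 0
0.3086 − 0.04193ρ = −Δg_obs/Δh = 0.22021
ρ = (0.3086 − 0.22021) / 0.04193 = 2.11 g/cm³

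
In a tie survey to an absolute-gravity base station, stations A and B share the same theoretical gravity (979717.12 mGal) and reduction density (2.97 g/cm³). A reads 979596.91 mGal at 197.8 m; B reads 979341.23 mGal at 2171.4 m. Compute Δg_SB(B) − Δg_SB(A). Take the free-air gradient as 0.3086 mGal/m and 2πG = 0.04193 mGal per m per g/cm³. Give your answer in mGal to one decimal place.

107.6

Δg_SB(A) = 979596.91 − 979717.12 + 0.3086×197.8 − 0.04193×2.97×197.8 = -83.80 mGal
Δg_SB(B) = 979341.23 − 979717.12 + 0.3086×2171.4 − 0.04193×2.97×2171.4 = 23.80 mGal
Difference = 23.80 − (-83.80) = 107.60 mGal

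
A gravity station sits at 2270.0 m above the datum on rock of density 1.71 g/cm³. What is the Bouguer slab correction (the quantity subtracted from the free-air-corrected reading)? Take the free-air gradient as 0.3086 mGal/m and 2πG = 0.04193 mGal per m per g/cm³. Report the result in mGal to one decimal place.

162.8

Bouguer slab correction = 0.04193 × 1.71 × 2270.0 = 162.8 mGal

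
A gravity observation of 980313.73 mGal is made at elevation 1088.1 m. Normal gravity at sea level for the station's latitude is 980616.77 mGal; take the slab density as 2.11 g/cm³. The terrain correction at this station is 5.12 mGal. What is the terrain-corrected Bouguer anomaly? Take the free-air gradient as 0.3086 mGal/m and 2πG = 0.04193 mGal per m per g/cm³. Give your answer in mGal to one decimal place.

-58.4

Free-air correction = 0.3086 × 1088.1 = 335.79 mGal
Free-air anomaly = 980313.73 − 980616.77 + (335.79) = 32.75 mGal
Bouguer slab correction = 0.04193 × 2.11 × 1088.1 = 96.27 mGal
Simple Bouguer anomaly = 32.75 − (96.27) = -63.52 mGal
Complete Bouguer anomaly = -63.52 + 5.12 = -58.40 mGal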